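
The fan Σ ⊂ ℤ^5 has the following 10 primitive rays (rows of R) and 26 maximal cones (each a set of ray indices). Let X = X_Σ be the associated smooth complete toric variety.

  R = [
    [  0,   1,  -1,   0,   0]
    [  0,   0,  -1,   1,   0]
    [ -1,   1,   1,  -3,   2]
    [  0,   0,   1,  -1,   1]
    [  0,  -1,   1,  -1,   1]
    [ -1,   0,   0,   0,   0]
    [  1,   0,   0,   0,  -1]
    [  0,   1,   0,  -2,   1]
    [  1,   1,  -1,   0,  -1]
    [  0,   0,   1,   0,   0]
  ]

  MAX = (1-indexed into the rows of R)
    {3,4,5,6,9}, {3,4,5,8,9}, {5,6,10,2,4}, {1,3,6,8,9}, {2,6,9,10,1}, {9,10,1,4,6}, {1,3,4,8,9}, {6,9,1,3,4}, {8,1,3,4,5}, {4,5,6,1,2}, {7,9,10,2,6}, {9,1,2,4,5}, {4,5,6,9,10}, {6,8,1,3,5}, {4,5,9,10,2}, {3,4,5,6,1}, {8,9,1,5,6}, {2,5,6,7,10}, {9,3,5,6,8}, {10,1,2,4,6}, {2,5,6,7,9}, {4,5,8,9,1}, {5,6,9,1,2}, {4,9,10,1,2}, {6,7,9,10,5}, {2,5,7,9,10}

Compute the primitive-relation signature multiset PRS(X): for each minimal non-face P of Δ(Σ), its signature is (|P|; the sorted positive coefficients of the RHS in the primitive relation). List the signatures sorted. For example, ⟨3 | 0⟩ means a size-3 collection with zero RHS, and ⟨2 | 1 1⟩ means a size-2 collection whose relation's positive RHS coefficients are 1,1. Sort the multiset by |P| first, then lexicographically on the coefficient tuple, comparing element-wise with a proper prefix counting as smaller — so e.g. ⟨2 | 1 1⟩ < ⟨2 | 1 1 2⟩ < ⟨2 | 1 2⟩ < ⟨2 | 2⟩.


Minimal non-faces — 14 found among 10 rays, 26 max cones:

  P={1,7}:  v_{1} + v_{7} = v_{9}  ⇒ sig = ⟨2 | 1⟩
  P={4,7}:  v_{4} + v_{7} = v_{5} + v_{9} + v_{10}  ⇒ sig = ⟨2 | 1 1 1⟩
  P={2,3}:  v_{2} + v_{3} = 2·v_{1} + v_{4} + v_{5} + v_{6}  ⇒ sig = ⟨2 | 1 1 1 2⟩
  P={7,8}:  v_{7} + v_{8} = v_{4} + v_{5} + v_{6} + 2·v_{9}  ⇒ sig = ⟨2 | 1 1 1 2⟩
  P={8,10}:  v_{8} + v_{10} = 2·v_{4} + v_{6} + v_{9}  ⇒ sig = ⟨2 | 1 1 2⟩
  P={2,8}:  v_{2} + v_{8} = 2·v_{1} + v_{5}  ⇒ sig = ⟨2 | 1 2⟩
  P={3,7}:  v_{3} + v_{7} = 2·v_{4} + v_{5} + 2·v_{6} + 2·v_{9}  ⇒ sig = ⟨2 | 1 2 2 2⟩
  P={3,10}:  v_{3} + v_{10} = 3·v_{4} + 2·v_{6} + v_{9}  ⇒ sig = ⟨2 | 1 2 3⟩
  P={1,5,10}:  v_{1} + v_{5} + v_{10} = v_{4}  ⇒ sig = ⟨3 | 1⟩
  P={4,6,8}:  v_{4} + v_{6} + v_{8} = v_{3}  ⇒ sig = ⟨3 | 1⟩
  P={2,4,6,9}:  v_{2} + v_{4} + v_{6} + v_{9} = v_{1}  ⇒ sig = ⟨4 | 1⟩
  P={1,3,5,9}:  v_{1} + v_{3} + v_{5} + v_{9} = 2·v_{8}  ⇒ sig = ⟨4 | 2⟩
  P={2,5,6,9,10}:  v_{2} + v_{5} + v_{6} + v_{9} + v_{10} = 0  ⇒ sig = ⟨5 | 0⟩
  P={1,4,5,6,9}:  v_{1} + v_{4} + v_{5} + v_{6} + v_{9} = v_{8}  ⇒ sig = ⟨5 | 1⟩

so the primitive-relation signature multiset is
    ⟨2 | 1⟩
    ⟨2 | 1 1 1⟩
    ⟨2 | 1 1 1 2⟩
    ⟨2 | 1 1 1 2⟩
    ⟨2 | 1 1 2⟩
    ⟨2 | 1 2⟩
    ⟨2 | 1 2 2 2⟩
    ⟨2 | 1 2 3⟩
    ⟨3 | 1⟩
    ⟨3 | 1⟩
    ⟨4 | 1⟩
    ⟨4 | 2⟩
    ⟨5 | 0⟩
    ⟨5 | 1⟩


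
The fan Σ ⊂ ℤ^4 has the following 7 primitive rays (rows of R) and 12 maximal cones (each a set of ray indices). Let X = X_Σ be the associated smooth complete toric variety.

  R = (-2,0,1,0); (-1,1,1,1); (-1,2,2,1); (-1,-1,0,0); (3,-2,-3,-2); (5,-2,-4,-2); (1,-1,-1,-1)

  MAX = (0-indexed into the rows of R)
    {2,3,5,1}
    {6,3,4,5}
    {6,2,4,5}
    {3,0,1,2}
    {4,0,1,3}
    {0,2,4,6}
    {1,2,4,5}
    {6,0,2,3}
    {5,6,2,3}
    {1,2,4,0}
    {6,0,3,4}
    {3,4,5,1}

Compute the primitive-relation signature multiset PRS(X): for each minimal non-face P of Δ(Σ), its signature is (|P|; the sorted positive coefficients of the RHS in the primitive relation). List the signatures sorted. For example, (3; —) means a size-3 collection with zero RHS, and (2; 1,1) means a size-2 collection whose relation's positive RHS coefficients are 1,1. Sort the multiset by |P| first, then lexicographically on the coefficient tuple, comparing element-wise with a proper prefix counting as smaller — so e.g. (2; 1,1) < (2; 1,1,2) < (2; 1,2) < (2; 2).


|primitive collections| = 3. Relations:

  {1,6}:  v_{1} + v_{6} = 0  →  sig = (2; —)
  {0,5}:  v_{0} + v_{5} = v_{4}  →  sig = (2; 1)
  {2,3,4}:  v_{2} + v_{3} + v_{4} = v_{6}  →  sig = (3; 1)

Hence PRS(X_Σ) =
    (2; —)
    (2; 1)
    (3; 1)


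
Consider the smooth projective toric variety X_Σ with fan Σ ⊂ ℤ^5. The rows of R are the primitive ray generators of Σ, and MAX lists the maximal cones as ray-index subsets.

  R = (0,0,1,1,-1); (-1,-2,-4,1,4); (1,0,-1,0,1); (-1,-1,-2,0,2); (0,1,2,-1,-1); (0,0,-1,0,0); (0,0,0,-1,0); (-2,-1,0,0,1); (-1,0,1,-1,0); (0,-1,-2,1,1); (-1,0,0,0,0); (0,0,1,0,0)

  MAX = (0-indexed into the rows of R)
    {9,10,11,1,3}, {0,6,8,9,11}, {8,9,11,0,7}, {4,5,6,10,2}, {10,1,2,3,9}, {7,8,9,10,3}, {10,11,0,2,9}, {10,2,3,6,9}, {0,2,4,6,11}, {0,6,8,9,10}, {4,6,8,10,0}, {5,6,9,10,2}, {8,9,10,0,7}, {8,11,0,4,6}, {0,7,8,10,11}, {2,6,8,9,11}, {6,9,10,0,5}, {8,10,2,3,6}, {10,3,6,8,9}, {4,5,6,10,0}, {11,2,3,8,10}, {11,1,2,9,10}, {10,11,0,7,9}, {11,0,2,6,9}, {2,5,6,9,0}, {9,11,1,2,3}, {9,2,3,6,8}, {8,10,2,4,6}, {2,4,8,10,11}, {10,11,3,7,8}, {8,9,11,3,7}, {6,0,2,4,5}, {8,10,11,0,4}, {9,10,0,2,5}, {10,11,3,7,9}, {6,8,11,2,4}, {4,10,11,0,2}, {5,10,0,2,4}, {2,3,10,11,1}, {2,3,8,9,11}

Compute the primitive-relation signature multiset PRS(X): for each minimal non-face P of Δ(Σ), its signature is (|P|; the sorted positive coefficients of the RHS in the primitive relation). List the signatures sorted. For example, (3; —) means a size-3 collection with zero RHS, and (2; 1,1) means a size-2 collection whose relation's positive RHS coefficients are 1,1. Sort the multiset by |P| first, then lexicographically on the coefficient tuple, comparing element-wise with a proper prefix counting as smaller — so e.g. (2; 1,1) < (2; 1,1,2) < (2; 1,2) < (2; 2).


|primitive collections| = 23. Relations:

  P={4,9}:  v_{4} + v_{9} = 0 — sig = (2; —)
  P={5,11}:  v_{5} + v_{11} = 0 — sig = (2; —)
  P={2,7}:  v_{2} + v_{7} = v_{3} + v_{11} — sig = (2; 1,1)
  P={5,8}:  v_{5} + v_{8} = v_{6} + v_{10} — sig = (2; 1,1)
  P={0,3}:  v_{0} + v_{3} = v_{9} + v_{10} + v_{11} — sig = (2; 1,1,1)
  P={3,4}:  v_{3} + v_{4} = v_{2} + v_{8} + v_{10} — sig = (2; 1,1,1)
  P={4,7}:  v_{4} + v_{7} = v_{8} + v_{10} + v_{11} — sig = (2; 1,1,1)
  P={5,7}:  v_{5} + v_{7} = v_{8} + v_{9} + v_{10} — sig = (2; 1,1,1)
  P={1,4}:  v_{1} + v_{4} = v_{2} + v_{3} + v_{10} + v_{11} — sig = (2; 1,1,1,1)
  P={1,5}:  v_{1} + v_{5} = v_{2} + v_{3} + v_{9} + v_{10} — sig = (2; 1,1,1,1)
  P={1,6}:  v_{1} + v_{6} = v_{2} + v_{3} + v_{8} + v_{9} — sig = (2; 1,1,1,1)
  P={3,5}:  v_{3} + v_{5} = v_{2} + v_{6} + v_{9} + 2·v_{10} — sig = (2; 1,1,1,2)
  P={1,7}:  v_{1} + v_{7} = 2·v_{3} + v_{9} + v_{10} + 2·v_{11} — sig = (2; 1,1,2,2)
  P={1,8}:  v_{1} + v_{8} = 2·v_{3} + v_{11} — sig = (2; 1,2)
  P={6,7}:  v_{6} + v_{7} = 2·v_{8} + v_{9} — sig = (2; 1,2)
  P={0,1}:  v_{0} + v_{1} = v_{2} + 2·v_{9} + 2·v_{10} + 2·v_{11} — sig = (2; 1,2,2,2)
  P={0,2,8}:  v_{0} + v_{2} + v_{8} = v_{11} — sig = (3; 1)
  P={6,10,11}:  v_{6} + v_{10} + v_{11} = v_{8} — sig = (3; 1)
  P={3,6,11}:  v_{3} + v_{6} + v_{11} = v_{2} + 2·v_{8} + v_{9} — sig = (3; 1,1,2)
  P={0,2,6,10}:  v_{0} + v_{2} + v_{6} + v_{10} = 0 — sig = (4; —)
  P={2,8,9,10}:  v_{2} + v_{8} + v_{9} + v_{10} = v_{3} — sig = (4; 1)
  P={8,9,10,11}:  v_{8} + v_{9} + v_{10} + v_{11} = v_{7} — sig = (4; 1)
  P={2,3,9,10,11}:  v_{2} + v_{3} + v_{9} + v_{10} + v_{11} = v_{1} — sig = (5; 1)

Hence PRS(X_Σ) =
[(2; —), (2; —), (2; 1,1), (2; 1,1), (2; 1,1,1), (2; 1,1,1), (2; 1,1,1), (2; 1,1,1), (2; 1,1,1,1), (2; 1,1,1,1), (2; 1,1,1,1), (2; 1,1,1,2), (2; 1,1,2,2), (2; 1,2), (2; 1,2), (2; 1,2,2,2), (3; 1), (3; 1), (3; 1,1,2), (4; —), (4; 1), (4; 1), (5; 1)]


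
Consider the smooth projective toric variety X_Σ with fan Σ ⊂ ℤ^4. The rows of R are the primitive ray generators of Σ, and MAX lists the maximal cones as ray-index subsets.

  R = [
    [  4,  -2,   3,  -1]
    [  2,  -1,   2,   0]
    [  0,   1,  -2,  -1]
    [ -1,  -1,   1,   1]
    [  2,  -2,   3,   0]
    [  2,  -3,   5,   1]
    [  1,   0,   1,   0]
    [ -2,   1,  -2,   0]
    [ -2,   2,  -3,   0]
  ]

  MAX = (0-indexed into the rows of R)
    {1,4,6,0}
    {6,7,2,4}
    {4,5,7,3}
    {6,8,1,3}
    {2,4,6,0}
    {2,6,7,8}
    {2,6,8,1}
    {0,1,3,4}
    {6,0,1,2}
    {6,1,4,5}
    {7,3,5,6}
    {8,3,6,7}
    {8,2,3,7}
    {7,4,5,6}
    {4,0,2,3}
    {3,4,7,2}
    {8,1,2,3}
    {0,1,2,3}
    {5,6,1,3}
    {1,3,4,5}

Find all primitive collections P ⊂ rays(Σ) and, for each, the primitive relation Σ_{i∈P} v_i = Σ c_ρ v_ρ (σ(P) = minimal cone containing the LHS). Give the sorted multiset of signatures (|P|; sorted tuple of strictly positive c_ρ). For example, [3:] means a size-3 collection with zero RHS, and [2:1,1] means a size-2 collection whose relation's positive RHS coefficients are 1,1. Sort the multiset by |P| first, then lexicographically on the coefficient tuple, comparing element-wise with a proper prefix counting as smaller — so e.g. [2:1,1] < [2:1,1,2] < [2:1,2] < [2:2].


Primitive collections (11):

  • {1,7}:  v_{1} + v_{7} = 0  so sig = [2:]
  • {4,8}:  v_{4} + v_{8} = 0  so sig = [2:]
  • {2,5}:  v_{2} + v_{5} = v_{4}  so sig = [2:1]
  • {0,7}:  v_{0} + v_{7} = v_{2} + v_{4}  so sig = [2:1,1]
  • {0,8}:  v_{0} + v_{8} = v_{1} + v_{2}  so sig = [2:1,1]
  • {5,8}:  v_{5} + v_{8} = v_{3} + v_{6}  so sig = [2:1,1]
  • {0,5}:  v_{0} + v_{5} = v_{1} + 2·v_{4}  so sig = [2:1,2]
  • {2,3,6}:  v_{2} + v_{3} + v_{6} = 0  so sig = [3:]
  • {1,2,4}:  v_{1} + v_{2} + v_{4} = v_{0}  so sig = [3:1]
  • {3,4,6}:  v_{3} + v_{4} + v_{6} = v_{5}  so sig = [3:1]
  • {0,3,6}:  v_{0} + v_{3} + v_{6} = v_{1} + v_{4}  so sig = [3:1,1]

Signatures (|P|; sorted positive RHS coefficients), sorted:
    [2:]
    [2:]
    [2:1]
    [2:1,1]
    [2:1,1]
    [2:1,1]
    [2:1,2]
    [3:]
    [3:1]
    [3:1]
    [3:1,1]


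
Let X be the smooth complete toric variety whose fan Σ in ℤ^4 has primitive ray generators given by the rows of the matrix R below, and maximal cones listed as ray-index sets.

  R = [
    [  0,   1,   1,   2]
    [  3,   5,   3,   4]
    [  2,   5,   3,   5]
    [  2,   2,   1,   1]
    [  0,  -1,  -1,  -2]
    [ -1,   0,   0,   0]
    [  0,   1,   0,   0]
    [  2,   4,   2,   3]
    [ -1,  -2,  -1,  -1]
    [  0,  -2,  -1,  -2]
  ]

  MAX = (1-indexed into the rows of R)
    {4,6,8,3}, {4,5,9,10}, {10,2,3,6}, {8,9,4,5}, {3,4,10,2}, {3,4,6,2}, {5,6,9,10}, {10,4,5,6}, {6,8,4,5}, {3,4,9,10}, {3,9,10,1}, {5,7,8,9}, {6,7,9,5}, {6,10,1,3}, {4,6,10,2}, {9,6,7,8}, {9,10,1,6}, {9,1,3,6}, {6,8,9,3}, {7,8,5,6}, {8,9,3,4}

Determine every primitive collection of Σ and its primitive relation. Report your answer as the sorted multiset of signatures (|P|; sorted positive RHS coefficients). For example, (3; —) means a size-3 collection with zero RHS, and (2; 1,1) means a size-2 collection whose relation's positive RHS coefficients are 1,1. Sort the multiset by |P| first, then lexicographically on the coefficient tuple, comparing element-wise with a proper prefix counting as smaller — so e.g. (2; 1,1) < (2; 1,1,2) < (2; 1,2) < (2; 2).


Primitive collections (18):

  P={1,5}:  v_{1} + v_{5} = 0  ⇒ sig = (2; —)
  P={1,8}:  v_{1} + v_{8} = v_{3}  ⇒ sig = (2; 1)
  P={3,5}:  v_{3} + v_{5} = v_{8}  ⇒ sig = (2; 1)
  P={7,10}:  v_{7} + v_{10} = v_{5}  ⇒ sig = (2; 1)
  P={8,10}:  v_{8} + v_{10} = v_{4}  ⇒ sig = (2; 1)
  P={1,4}:  v_{1} + v_{4} = v_{3} + v_{10}  ⇒ sig = (2; 1,1)
  P={2,9}:  v_{2} + v_{9} = v_{3} + v_{10}  ⇒ sig = (2; 1,1)
  P={4,7}:  v_{4} + v_{7} = v_{5} + v_{8}  ⇒ sig = (2; 1,1)
  P={1,7}:  v_{1} + v_{7} = v_{6} + v_{8} + v_{9}  ⇒ sig = (2; 1,1,1)
  P={2,7}:  v_{2} + v_{7} = v_{4} + v_{6} + v_{8}  ⇒ sig = (2; 1,1,1)
  P={2,8}:  v_{2} + v_{8} = v_{3} + 2·v_{4} + v_{6}  ⇒ sig = (2; 1,1,2)
  P={3,7}:  v_{3} + v_{7} = v_{6} + 2·v_{8} + v_{9}  ⇒ sig = (2; 1,1,2)
  P={2,5}:  v_{2} + v_{5} = 2·v_{4} + v_{6}  ⇒ sig = (2; 1,2)
  P={1,2}:  v_{1} + v_{2} = 2·v_{3} + v_{6} + 2·v_{10}  ⇒ sig = (2; 1,2,2)
  P={4,6,9}:  v_{4} + v_{6} + v_{9} = 0  ⇒ sig = (3; —)
  P={3,4,6,10}:  v_{3} + v_{4} + v_{6} + v_{10} = v_{2}  ⇒ sig = (4; 1)
  P={3,6,9,10}:  v_{3} + v_{6} + v_{9} + v_{10} = v_{1}  ⇒ sig = (4; 1)
  P={5,6,8,9}:  v_{5} + v_{6} + v_{8} + v_{9} = v_{7}  ⇒ sig = (4; 1)

Signatures (|P|; sorted positive RHS coefficients), sorted:
    |P|=2: 14 collections, coeffs (), (1), (1), (1), (1), (1,1), (1,1), (1,1), (1,1,1), (1,1,1), (1,1,2), (1,1,2), (1,2), (1,2,2)
    |P|=3: 1 collection, coeffs ()
    |P|=4: 3 collections, coeffs (1), (1), (1)


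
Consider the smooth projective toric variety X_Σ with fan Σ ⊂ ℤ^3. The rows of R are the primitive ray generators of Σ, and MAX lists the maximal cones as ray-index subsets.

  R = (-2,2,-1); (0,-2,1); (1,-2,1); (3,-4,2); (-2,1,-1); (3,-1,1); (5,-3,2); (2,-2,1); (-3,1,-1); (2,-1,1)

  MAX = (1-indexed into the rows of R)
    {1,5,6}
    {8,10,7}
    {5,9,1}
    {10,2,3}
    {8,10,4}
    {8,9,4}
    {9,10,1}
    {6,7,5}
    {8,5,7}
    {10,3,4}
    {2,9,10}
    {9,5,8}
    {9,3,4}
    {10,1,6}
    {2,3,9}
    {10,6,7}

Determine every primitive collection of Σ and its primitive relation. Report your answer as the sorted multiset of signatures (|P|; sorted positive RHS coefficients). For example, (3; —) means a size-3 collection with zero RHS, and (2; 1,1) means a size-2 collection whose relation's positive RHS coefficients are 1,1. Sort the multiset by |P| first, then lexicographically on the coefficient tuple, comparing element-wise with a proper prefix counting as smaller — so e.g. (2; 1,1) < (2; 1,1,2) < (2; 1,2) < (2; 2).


|primitive collections| = 24. Relations:

  P = {1,8}:  v_{1} + v_{8} = 0 ; sig = (2; —)
  P = {5,10}:  v_{5} + v_{10} = 0 ; sig = (2; —)
  P = {6,9}:  v_{6} + v_{9} = 0 ; sig = (2; —)
  P = {1,4}:  v_{1} + v_{4} = v_{3} ; sig = (2; 1)
  P = {1,7}:  v_{1} + v_{7} = v_{6} ; sig = (2; 1)
  P = {3,8}:  v_{3} + v_{8} = v_{4} ; sig = (2; 1)
  P = {6,8}:  v_{6} + v_{8} = v_{7} ; sig = (2; 1)
  P = {7,9}:  v_{7} + v_{9} = v_{8} ; sig = (2; 1)
  P = {1,3}:  v_{1} + v_{3} = v_{9} + v_{10} ; sig = (2; 1,1)
  P = {2,5}:  v_{2} + v_{5} = v_{3} + v_{9} ; sig = (2; 1,1)
  P = {2,6}:  v_{2} + v_{6} = v_{3} + v_{10} ; sig = (2; 1,1)
  P = {2,7}:  v_{2} + v_{7} = v_{4} + v_{10} ; sig = (2; 1,1)
  P = {3,5}:  v_{3} + v_{5} = v_{8} + v_{9} ; sig = (2; 1,1)
  P = {3,6}:  v_{3} + v_{6} = v_{8} + v_{10} ; sig = (2; 1,1)
  P = {3,7}:  v_{3} + v_{7} = 2·v_{8} + v_{10} ; sig = (2; 1,2)
  P = {4,5}:  v_{4} + v_{5} = 2·v_{8} + v_{9} ; sig = (2; 1,2)
  P = {4,6}:  v_{4} + v_{6} = 2·v_{8} + v_{10} ; sig = (2; 1,2)
  P = {4,7}:  v_{4} + v_{7} = 3·v_{8} + v_{10} ; sig = (2; 1,3)
  P = {2,8}:  v_{2} + v_{8} = 2·v_{3} ; sig = (2; 2)
  P = {1,2}:  v_{1} + v_{2} = 2·v_{9} + 2·v_{10} ; sig = (2; 2,2)
  P = {2,4}:  v_{2} + v_{4} = 3·v_{3} ; sig = (2; 3)
  P = {3,9,10}:  v_{3} + v_{9} + v_{10} = v_{2} ; sig = (3; 1)
  P = {8,9,10}:  v_{8} + v_{9} + v_{10} = v_{3} ; sig = (3; 1)
  P = {4,9,10}:  v_{4} + v_{9} + v_{10} = 2·v_{3} ; sig = (3; 2)

Hence PRS(X_Σ) =
    |P|=2: 21 collections, coeffs (), (), (), (1), (1), (1), (1), (1), (1,1), (1,1), (1,1), (1,1), (1,1), (1,1), (1,2), (1,2), (1,2), (1,3), (2), (2,2), (3)
    |P|=3: 3 collections, coeffs (1), (1), (2)


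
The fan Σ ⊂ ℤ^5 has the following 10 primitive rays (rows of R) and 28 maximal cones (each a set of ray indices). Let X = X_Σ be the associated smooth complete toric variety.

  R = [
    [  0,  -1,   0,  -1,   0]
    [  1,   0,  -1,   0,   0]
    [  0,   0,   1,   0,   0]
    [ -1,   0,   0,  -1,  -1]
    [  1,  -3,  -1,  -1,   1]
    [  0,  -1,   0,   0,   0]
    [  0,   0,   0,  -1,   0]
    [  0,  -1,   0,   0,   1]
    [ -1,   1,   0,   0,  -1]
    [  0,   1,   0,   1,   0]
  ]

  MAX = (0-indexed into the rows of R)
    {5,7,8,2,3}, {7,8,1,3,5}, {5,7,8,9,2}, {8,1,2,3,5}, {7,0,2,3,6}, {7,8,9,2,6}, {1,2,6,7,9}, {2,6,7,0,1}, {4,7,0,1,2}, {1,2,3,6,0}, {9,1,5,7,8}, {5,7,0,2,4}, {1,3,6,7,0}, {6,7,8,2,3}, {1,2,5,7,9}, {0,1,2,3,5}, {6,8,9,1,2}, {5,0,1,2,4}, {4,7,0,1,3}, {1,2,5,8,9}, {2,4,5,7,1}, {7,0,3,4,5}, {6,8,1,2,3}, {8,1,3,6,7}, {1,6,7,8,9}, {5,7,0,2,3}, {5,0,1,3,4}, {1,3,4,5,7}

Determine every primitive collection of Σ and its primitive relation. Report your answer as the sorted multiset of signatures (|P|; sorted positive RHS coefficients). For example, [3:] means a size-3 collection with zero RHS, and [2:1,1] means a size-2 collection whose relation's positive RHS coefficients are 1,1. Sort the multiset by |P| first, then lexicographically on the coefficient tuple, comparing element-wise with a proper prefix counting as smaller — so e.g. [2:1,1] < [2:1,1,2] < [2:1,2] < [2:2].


11 minimal non-faces of Δ(Σ) (on 10 rays):

  P = {0,9}:  v_{0} + v_{9} = 0 — sig = [2:]
  P = {0,8}:  v_{0} + v_{8} = v_{3} — sig = [2:1]
  P = {3,9}:  v_{3} + v_{9} = v_{8} — sig = [2:1]
  P = {5,6}:  v_{5} + v_{6} = v_{0} — sig = [2:1]
  P = {4,9}:  v_{4} + v_{9} = v_{1} + v_{5} + v_{7} — sig = [2:1,1,1]
  P = {4,8}:  v_{4} + v_{8} = v_{1} + v_{3} + v_{5} + v_{7} — sig = [2:1,1,1,1]
  P = {4,6}:  v_{4} + v_{6} = 2·v_{0} + v_{1} + v_{7} — sig = [2:1,1,2]
  P = {2,3,4}:  v_{2} + v_{3} + v_{4} = 2·v_{0} + v_{5} — sig = [3:1,2]
  P = {1,2,7,8}:  v_{1} + v_{2} + v_{7} + v_{8} = 0 — sig = [4:]
  P = {0,1,5,7}:  v_{0} + v_{1} + v_{5} + v_{7} = v_{4} — sig = [4:1]
  P = {1,2,3,7}:  v_{1} + v_{2} + v_{3} + v_{7} = v_{0} — sig = [4:1]

Sorted signature multiset PRS(X):
[[2:], [2:1], [2:1], [2:1], [2:1,1,1], [2:1,1,1,1], [2:1,1,2], [3:1,2], [4:], [4:1], [4:1]]


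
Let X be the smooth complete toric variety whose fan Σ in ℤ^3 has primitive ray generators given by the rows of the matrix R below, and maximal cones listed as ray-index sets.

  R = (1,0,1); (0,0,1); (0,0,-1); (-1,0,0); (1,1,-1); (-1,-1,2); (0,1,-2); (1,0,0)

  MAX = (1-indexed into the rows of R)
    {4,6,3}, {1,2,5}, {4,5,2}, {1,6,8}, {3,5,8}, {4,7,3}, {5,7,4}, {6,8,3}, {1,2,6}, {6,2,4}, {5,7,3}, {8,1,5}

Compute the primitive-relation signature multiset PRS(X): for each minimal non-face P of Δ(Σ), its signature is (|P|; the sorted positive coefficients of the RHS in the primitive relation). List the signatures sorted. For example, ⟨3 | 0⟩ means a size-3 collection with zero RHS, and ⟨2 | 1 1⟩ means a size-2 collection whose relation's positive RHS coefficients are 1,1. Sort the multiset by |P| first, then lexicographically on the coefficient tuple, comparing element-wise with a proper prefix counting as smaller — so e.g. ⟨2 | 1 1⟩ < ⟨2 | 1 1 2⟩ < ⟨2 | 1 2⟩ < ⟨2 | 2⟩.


Primitive collections (11):

  {2,3}:  v_{2} + v_{3} = 0 — sig = ⟨2 | 0⟩
  {4,8}:  v_{4} + v_{8} = 0 — sig = ⟨2 | 0⟩
  {1,3}:  v_{1} + v_{3} = v_{8} — sig = ⟨2 | 1⟩
  {1,4}:  v_{1} + v_{4} = v_{2} — sig = ⟨2 | 1⟩
  {1,7}:  v_{1} + v_{7} = v_{5} — sig = ⟨2 | 1⟩
  {2,8}:  v_{2} + v_{8} = v_{1} — sig = ⟨2 | 1⟩
  {5,6}:  v_{5} + v_{6} = v_{2} — sig = ⟨2 | 1⟩
  {6,7}:  v_{6} + v_{7} = v_{4} — sig = ⟨2 | 1⟩
  {2,7}:  v_{2} + v_{7} = v_{4} + v_{5} — sig = ⟨2 | 1 1⟩
  {7,8}:  v_{7} + v_{8} = v_{3} + v_{5} — sig = ⟨2 | 1 1⟩
  {3,4,5}:  v_{3} + v_{4} + v_{5} = v_{7} — sig = ⟨3 | 1⟩

so the primitive-relation signature multiset is
    |P|=2: 10 collections, coeffs (), (), (1), (1), (1), (1), (1), (1), (1,1), (1,1)
    |P|=3: 1 collection, coeffs (1)


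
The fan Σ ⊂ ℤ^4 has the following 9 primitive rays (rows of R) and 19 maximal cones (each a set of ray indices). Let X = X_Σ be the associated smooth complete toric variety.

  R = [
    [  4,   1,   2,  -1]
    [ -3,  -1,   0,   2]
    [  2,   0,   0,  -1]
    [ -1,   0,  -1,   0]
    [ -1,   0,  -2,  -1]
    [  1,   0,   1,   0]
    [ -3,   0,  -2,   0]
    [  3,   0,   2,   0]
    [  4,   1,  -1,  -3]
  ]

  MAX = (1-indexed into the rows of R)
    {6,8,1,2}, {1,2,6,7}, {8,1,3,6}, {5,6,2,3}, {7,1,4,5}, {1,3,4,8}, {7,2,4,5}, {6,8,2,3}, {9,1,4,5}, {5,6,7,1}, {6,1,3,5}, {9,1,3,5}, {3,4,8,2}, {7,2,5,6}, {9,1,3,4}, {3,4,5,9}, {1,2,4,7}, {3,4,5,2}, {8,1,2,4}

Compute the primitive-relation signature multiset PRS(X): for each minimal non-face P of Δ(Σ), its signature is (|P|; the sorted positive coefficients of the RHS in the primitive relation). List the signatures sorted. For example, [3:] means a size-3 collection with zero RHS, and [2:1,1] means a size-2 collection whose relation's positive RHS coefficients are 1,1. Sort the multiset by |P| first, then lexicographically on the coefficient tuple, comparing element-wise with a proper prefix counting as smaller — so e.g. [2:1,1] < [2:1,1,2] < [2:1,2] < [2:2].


11 minimal non-faces of Δ(Σ) (on 9 rays):

  P={4,6}:  v_{4} + v_{6} = 0  so sig = [2:]
  P={7,8}:  v_{7} + v_{8} = 0  so sig = [2:]
  P={3,7}:  v_{3} + v_{7} = v_{5}  so sig = [2:1]
  P={5,8}:  v_{5} + v_{8} = v_{3}  so sig = [2:1]
  P={2,9}:  v_{2} + v_{9} = v_{3} + v_{4}  so sig = [2:1,1]
  P={6,9}:  v_{6} + v_{9} = v_{1} + v_{3} + v_{5}  so sig = [2:1,1,1]
  P={7,9}:  v_{7} + v_{9} = v_{1} + v_{4} + 2·v_{5}  so sig = [2:1,1,2]
  P={8,9}:  v_{8} + v_{9} = v_{1} + 2·v_{3} + v_{4}  so sig = [2:1,1,2]
  P={1,2,5}:  v_{1} + v_{2} + v_{5} = 0  so sig = [3:]
  P={1,2,3}:  v_{1} + v_{2} + v_{3} = v_{8}  so sig = [3:1]
  P={1,3,4,5}:  v_{1} + v_{3} + v_{4} + v_{5} = v_{9}  so sig = [4:1]

Hence PRS(X_Σ) =
    |P|=2: 8 collections, coeffs (), (), (1), (1), (1,1), (1,1,1), (1,1,2), (1,1,2)
    |P|=3: 2 collections, coeffs (), (1)
    |P|=4: 1 collection, coeffs (1)


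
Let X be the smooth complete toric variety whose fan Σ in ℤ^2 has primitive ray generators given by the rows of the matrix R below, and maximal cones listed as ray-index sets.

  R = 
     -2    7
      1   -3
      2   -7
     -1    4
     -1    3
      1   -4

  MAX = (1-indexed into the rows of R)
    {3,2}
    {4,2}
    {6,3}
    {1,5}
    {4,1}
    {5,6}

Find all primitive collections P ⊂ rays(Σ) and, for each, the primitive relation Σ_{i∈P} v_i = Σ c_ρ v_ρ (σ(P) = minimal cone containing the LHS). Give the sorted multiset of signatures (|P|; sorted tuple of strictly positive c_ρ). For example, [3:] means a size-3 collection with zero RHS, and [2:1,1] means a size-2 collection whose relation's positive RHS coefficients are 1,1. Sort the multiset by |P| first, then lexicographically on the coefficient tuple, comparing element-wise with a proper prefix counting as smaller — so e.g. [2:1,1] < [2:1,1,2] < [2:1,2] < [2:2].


Δ(Σ) — 6 vertices, 9 min non-faces:

  P = {1,3}:  v_{1} + v_{3} = 0  ⟹  sig = [2:]
  P = {2,5}:  v_{2} + v_{5} = 0  ⟹  sig = [2:]
  P = {4,6}:  v_{4} + v_{6} = 0  ⟹  sig = [2:]
  P = {1,2}:  v_{1} + v_{2} = v_{4}  ⟹  sig = [2:1]
  P = {1,6}:  v_{1} + v_{6} = v_{5}  ⟹  sig = [2:1]
  P = {2,6}:  v_{2} + v_{6} = v_{3}  ⟹  sig = [2:1]
  P = {3,4}:  v_{3} + v_{4} = v_{2}  ⟹  sig = [2:1]
  P = {3,5}:  v_{3} + v_{5} = v_{6}  ⟹  sig = [2:1]
  P = {4,5}:  v_{4} + v_{5} = v_{1}  ⟹  sig = [2:1]

Hence PRS(X_Σ) =
[[2:], [2:], [2:], [2:1], [2:1], [2:1], [2:1], [2:1], [2:1]]


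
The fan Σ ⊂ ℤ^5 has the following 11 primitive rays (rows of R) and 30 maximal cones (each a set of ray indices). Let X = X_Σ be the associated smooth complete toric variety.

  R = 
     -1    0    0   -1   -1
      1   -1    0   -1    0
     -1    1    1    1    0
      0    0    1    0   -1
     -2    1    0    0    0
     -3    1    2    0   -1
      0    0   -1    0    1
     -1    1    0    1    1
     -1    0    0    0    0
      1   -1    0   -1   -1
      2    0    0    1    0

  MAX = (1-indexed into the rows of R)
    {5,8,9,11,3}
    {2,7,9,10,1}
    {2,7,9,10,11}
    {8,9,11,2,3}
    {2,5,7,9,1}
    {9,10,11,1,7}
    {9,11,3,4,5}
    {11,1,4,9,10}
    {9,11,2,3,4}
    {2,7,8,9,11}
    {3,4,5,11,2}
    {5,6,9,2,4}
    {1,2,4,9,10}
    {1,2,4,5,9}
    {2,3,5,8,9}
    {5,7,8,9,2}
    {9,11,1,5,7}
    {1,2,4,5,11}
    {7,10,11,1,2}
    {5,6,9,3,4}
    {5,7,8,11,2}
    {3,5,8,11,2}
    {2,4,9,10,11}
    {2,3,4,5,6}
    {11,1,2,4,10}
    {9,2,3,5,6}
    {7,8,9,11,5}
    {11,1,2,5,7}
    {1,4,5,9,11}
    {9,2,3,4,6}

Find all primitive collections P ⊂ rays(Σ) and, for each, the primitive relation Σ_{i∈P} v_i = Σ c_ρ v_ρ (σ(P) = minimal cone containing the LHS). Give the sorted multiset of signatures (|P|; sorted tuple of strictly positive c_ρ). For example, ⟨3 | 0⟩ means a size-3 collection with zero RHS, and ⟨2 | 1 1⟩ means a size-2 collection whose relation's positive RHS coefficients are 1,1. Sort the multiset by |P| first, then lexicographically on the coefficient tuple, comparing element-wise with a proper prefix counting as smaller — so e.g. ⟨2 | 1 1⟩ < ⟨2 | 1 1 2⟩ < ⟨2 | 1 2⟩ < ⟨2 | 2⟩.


Minimal non-faces — 16 found among 11 rays, 30 max cones:

  • {4,7}:  v_{4} + v_{7} = 0 — sig = ⟨2 | 0⟩
  • {8,10}:  v_{8} + v_{10} = 0 — sig = ⟨2 | 0⟩
  • {1,8}:  v_{1} + v_{8} = v_{5} — sig = ⟨2 | 1⟩
  • {3,7}:  v_{3} + v_{7} = v_{8} — sig = ⟨2 | 1⟩
  • {3,10}:  v_{3} + v_{10} = v_{4} — sig = ⟨2 | 1⟩
  • {4,8}:  v_{4} + v_{8} = v_{3} — sig = ⟨2 | 1⟩
  • {5,10}:  v_{5} + v_{10} = v_{1} — sig = ⟨2 | 1⟩
  • {1,3}:  v_{1} + v_{3} = v_{4} + v_{5} — sig = ⟨2 | 1 1⟩
  • {6,11}:  v_{6} + v_{11} = v_{3} + v_{4} — sig = ⟨2 | 1 1⟩
  • {6,7}:  v_{6} + v_{7} = v_{2} + v_{3} + v_{5} + v_{9} — sig = ⟨2 | 1 1 1 1⟩
  • {6,8}:  v_{6} + v_{8} = v_{2} + 2·v_{3} + v_{5} + v_{9} — sig = ⟨2 | 1 1 1 2⟩
  • {6,10}:  v_{6} + v_{10} = v_{2} + 2·v_{4} + v_{5} + v_{9} — sig = ⟨2 | 1 1 1 2⟩
  • {1,6}:  v_{1} + v_{6} = v_{2} + 2·v_{4} + 2·v_{5} + v_{9} — sig = ⟨2 | 1 1 2 2⟩
  • {2,5,9,11}:  v_{2} + v_{5} + v_{9} + v_{11} = 0 — sig = ⟨4 | 0⟩
  • {1,2,9,11}:  v_{1} + v_{2} + v_{9} + v_{11} = v_{10} — sig = ⟨4 | 1⟩
  • {2,3,4,5,9}:  v_{2} + v_{3} + v_{4} + v_{5} + v_{9} = v_{6} — sig = ⟨5 | 1⟩

Sorted signature multiset PRS(X):
{ ⟨2 | 0⟩ ×2,  ⟨2 | 1⟩ ×5,  ⟨2 | 1 1⟩ ×2,  ⟨2 | 1 1 1 1⟩,  ⟨2 | 1 1 1 2⟩ ×2,  ⟨2 | 1 1 2 2⟩,  ⟨4 | 0⟩,  ⟨4 | 1⟩,  ⟨5 | 1⟩ }


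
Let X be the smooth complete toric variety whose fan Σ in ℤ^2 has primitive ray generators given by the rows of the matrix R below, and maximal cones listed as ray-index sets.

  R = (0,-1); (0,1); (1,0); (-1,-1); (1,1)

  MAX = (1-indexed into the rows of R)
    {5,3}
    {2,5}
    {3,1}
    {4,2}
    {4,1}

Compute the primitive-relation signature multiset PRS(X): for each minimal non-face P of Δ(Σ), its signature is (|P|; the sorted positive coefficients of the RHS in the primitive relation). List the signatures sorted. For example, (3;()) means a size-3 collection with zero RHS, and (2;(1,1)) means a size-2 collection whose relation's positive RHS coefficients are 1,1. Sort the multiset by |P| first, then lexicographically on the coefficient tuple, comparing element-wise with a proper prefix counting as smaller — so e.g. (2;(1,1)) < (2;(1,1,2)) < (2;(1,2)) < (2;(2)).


Minimal non-faces — 5 found among 5 rays, 5 max cones:

  {1,2}:  v_{1} + v_{2} = 0  ⇒ sig = (2;())
  {4,5}:  v_{4} + v_{5} = 0  ⇒ sig = (2;())
  {1,5}:  v_{1} + v_{5} = v_{3}  ⇒ sig = (2;(1))
  {2,3}:  v_{2} + v_{3} = v_{5}  ⇒ sig = (2;(1))
  {3,4}:  v_{3} + v_{4} = v_{1}  ⇒ sig = (2;(1))

Sorted signature multiset PRS(X):
    |P|=2: 5 collections, coeffs (), (), (1), (1), (1)


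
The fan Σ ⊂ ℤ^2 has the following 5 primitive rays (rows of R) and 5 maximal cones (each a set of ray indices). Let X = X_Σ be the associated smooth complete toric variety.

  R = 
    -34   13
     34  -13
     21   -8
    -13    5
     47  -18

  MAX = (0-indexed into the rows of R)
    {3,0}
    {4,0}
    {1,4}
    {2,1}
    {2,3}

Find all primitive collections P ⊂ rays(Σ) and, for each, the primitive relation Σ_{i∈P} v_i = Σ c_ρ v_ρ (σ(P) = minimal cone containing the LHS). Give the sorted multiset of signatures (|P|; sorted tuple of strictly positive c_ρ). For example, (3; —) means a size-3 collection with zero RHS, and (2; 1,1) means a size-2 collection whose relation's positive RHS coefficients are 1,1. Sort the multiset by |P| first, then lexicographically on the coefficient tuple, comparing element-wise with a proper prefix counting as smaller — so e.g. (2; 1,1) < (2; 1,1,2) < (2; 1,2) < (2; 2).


Minimal non-faces — 5 found among 5 rays, 5 max cones:

  • {0,1}:  v_{0} + v_{1} = 0  →  sig = (2; —)
  • {0,2}:  v_{0} + v_{2} = v_{3}  →  sig = (2; 1)
  • {1,3}:  v_{1} + v_{3} = v_{2}  →  sig = (2; 1)
  • {3,4}:  v_{3} + v_{4} = v_{1}  →  sig = (2; 1)
  • {2,4}:  v_{2} + v_{4} = 2·v_{1}  →  sig = (2; 2)

Signatures (|P|; sorted positive RHS coefficients), sorted:
    (2; —)
    (2; 1)
    (2; 1)
    (2; 1)
    (2; 2)


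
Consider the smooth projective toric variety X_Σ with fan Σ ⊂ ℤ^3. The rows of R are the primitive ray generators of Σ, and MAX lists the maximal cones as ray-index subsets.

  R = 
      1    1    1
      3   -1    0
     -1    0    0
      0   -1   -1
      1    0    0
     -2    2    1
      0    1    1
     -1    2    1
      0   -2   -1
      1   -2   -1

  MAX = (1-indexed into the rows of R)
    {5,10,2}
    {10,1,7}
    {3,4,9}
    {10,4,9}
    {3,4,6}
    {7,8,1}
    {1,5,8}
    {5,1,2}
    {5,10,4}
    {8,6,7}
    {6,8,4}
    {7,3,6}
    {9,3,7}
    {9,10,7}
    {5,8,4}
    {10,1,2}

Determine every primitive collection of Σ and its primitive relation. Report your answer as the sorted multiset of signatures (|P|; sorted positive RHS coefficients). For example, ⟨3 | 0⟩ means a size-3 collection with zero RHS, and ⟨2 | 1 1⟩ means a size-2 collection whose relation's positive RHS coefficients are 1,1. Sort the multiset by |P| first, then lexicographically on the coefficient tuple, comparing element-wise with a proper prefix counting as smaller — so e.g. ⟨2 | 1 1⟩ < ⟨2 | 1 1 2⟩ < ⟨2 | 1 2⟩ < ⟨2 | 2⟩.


|primitive collections| = 22. Relations:

  {3,5}:  v_{3} + v_{5} = 0  →  sig = ⟨2 | 0⟩
  {4,7}:  v_{4} + v_{7} = 0  →  sig = ⟨2 | 0⟩
  {8,10}:  v_{8} + v_{10} = 0  →  sig = ⟨2 | 0⟩
  {1,3}:  v_{1} + v_{3} = v_{7}  →  sig = ⟨2 | 1⟩
  {1,4}:  v_{1} + v_{4} = v_{5}  →  sig = ⟨2 | 1⟩
  {2,6}:  v_{2} + v_{6} = v_{1}  →  sig = ⟨2 | 1⟩
  {3,8}:  v_{3} + v_{8} = v_{6}  →  sig = ⟨2 | 1⟩
  {3,10}:  v_{3} + v_{10} = v_{9}  →  sig = ⟨2 | 1⟩
  {5,6}:  v_{5} + v_{6} = v_{8}  →  sig = ⟨2 | 1⟩
  {5,7}:  v_{5} + v_{7} = v_{1}  →  sig = ⟨2 | 1⟩
  {5,9}:  v_{5} + v_{9} = v_{10}  →  sig = ⟨2 | 1⟩
  {6,10}:  v_{6} + v_{10} = v_{3}  →  sig = ⟨2 | 1⟩
  {8,9}:  v_{8} + v_{9} = v_{3}  →  sig = ⟨2 | 1⟩
  {1,6}:  v_{1} + v_{6} = v_{7} + v_{8}  →  sig = ⟨2 | 1 1⟩
  {1,9}:  v_{1} + v_{9} = v_{7} + v_{10}  →  sig = ⟨2 | 1 1⟩
  {2,3}:  v_{2} + v_{3} = v_{1} + v_{10}  →  sig = ⟨2 | 1 1⟩
  {2,8}:  v_{2} + v_{8} = v_{1} + v_{5}  →  sig = ⟨2 | 1 1⟩
  {2,4}:  v_{2} + v_{4} = 2·v_{5} + v_{10}  →  sig = ⟨2 | 1 2⟩
  {2,7}:  v_{2} + v_{7} = 2·v_{1} + v_{10}  →  sig = ⟨2 | 1 2⟩
  {2,9}:  v_{2} + v_{9} = v_{1} + 2·v_{10}  →  sig = ⟨2 | 1 2⟩
  {6,9}:  v_{6} + v_{9} = 2·v_{3}  →  sig = ⟨2 | 2⟩
  {1,5,10}:  v_{1} + v_{5} + v_{10} = v_{2}  →  sig = ⟨3 | 1⟩

Hence PRS(X_Σ) =
{ ⟨2 | 0⟩ ×3,  ⟨2 | 1⟩ ×10,  ⟨2 | 1 1⟩ ×4,  ⟨2 | 1 2⟩ ×3,  ⟨2 | 2⟩,  ⟨3 | 1⟩ }


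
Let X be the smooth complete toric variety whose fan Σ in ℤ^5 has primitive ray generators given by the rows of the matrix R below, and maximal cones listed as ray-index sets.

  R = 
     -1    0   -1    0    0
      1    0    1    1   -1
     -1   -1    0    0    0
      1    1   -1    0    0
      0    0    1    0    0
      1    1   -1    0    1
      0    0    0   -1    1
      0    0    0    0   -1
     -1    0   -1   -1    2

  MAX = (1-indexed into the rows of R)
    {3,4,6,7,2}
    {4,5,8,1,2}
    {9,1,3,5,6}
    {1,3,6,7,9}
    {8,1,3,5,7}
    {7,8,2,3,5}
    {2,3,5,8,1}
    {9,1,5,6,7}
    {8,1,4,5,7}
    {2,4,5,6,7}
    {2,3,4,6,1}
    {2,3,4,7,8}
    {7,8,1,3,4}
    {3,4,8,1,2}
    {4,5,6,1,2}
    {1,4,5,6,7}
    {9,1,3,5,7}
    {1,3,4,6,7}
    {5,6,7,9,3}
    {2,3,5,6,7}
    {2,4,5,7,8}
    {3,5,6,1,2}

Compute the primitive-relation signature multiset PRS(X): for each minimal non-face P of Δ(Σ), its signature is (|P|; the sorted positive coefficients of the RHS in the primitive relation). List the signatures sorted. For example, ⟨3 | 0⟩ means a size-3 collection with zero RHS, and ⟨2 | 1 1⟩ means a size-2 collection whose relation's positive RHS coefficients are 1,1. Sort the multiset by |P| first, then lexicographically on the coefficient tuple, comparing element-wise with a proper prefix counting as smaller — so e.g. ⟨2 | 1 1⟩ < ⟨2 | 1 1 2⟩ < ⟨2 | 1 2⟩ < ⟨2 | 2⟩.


Primitive collections (7):

  P = {6,8}:  v_{6} + v_{8} = v_{4} — sig = ⟨2 | 1⟩
  P = {8,9}:  v_{8} + v_{9} = v_{1} + v_{7} — sig = ⟨2 | 1 1⟩
  P = {2,9}:  v_{2} + v_{9} = v_{3} + v_{5} + v_{6} — sig = ⟨2 | 1 1 1⟩
  P = {4,9}:  v_{4} + v_{9} = v_{1} + v_{6} + v_{7} — sig = ⟨2 | 1 1 1⟩
  P = {1,2,7}:  v_{1} + v_{2} + v_{7} = 0 — sig = ⟨3 | 0⟩
  P = {3,4,5}:  v_{3} + v_{4} + v_{5} = 0 — sig = ⟨3 | 0⟩
  P = {1,3,5,6,7}:  v_{1} + v_{3} + v_{5} + v_{6} + v_{7} = v_{9} — sig = ⟨5 | 1⟩

Hence PRS(X_Σ) =
[⟨2 | 1⟩, ⟨2 | 1 1⟩, ⟨2 | 1 1 1⟩, ⟨2 | 1 1 1⟩, ⟨3 | 0⟩, ⟨3 | 0⟩, ⟨5 | 1⟩]


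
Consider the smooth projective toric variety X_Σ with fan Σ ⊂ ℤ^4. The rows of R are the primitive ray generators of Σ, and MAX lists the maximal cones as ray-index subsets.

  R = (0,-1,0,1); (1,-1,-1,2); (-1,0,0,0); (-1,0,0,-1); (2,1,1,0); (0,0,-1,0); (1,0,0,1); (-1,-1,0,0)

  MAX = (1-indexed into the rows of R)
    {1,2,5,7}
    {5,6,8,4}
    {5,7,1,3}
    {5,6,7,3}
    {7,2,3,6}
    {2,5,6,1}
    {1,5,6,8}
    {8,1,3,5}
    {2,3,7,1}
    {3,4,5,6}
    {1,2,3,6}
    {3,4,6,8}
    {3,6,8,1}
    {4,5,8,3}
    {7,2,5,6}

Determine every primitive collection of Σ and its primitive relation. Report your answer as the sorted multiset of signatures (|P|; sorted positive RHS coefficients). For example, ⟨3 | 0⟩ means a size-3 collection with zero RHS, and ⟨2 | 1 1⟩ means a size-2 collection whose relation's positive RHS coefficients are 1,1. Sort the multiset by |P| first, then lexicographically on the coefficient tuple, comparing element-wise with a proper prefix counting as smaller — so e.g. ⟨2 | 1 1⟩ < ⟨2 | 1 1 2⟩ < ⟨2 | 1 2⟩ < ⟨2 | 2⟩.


The 9 primitive collections of Σ (r=8, n=4):

  {4,7}:  v_{4} + v_{7} = 0  ⟹  sig = ⟨2 | 0⟩
  {1,4}:  v_{1} + v_{4} = v_{8}  ⟹  sig = ⟨2 | 1⟩
  {7,8}:  v_{7} + v_{8} = v_{1}  ⟹  sig = ⟨2 | 1⟩
  {2,4}:  v_{2} + v_{4} = v_{1} + v_{6}  ⟹  sig = ⟨2 | 1 1⟩
  {2,8}:  v_{2} + v_{8} = 2·v_{1} + v_{6}  ⟹  sig = ⟨2 | 1 2⟩
  {1,6,7}:  v_{1} + v_{6} + v_{7} = v_{2}  ⟹  sig = ⟨3 | 1⟩
  {2,3,5}:  v_{2} + v_{3} + v_{5} = 2·v_{7}  ⟹  sig = ⟨3 | 2⟩
  {3,5,6,8}:  v_{3} + v_{5} + v_{6} + v_{8} = 0  ⟹  sig = ⟨4 | 0⟩
  {1,3,5,6}:  v_{1} + v_{3} + v_{5} + v_{6} = v_{7}  ⟹  sig = ⟨4 | 1⟩

Sorted signature multiset PRS(X):
{ ⟨2 | 0⟩,  ⟨2 | 1⟩ ×2,  ⟨2 | 1 1⟩,  ⟨2 | 1 2⟩,  ⟨3 | 1⟩,  ⟨3 | 2⟩,  ⟨4 | 0⟩,  ⟨4 | 1⟩ }


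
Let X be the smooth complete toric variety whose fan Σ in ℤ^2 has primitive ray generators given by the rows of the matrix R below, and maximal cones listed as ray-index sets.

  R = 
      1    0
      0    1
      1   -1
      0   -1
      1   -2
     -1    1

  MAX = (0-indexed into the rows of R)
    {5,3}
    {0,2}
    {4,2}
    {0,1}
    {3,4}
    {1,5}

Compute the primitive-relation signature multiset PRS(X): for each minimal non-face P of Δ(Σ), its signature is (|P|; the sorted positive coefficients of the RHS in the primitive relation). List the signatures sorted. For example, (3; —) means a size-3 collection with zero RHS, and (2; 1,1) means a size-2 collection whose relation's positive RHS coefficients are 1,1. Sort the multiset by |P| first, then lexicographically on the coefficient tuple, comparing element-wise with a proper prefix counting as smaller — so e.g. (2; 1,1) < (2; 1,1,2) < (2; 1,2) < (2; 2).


9 collections generate NE(X_Σ); each relation:

  {1,3}:  v_{1} + v_{3} = 0 — sig = (2; —)
  {2,5}:  v_{2} + v_{5} = 0 — sig = (2; —)
  {0,3}:  v_{0} + v_{3} = v_{2} — sig = (2; 1)
  {0,5}:  v_{0} + v_{5} = v_{1} — sig = (2; 1)
  {1,2}:  v_{1} + v_{2} = v_{0} — sig = (2; 1)
  {1,4}:  v_{1} + v_{4} = v_{2} — sig = (2; 1)
  {2,3}:  v_{2} + v_{3} = v_{4} — sig = (2; 1)
  {4,5}:  v_{4} + v_{5} = v_{3} — sig = (2; 1)
  {0,4}:  v_{0} + v_{4} = 2·v_{2} — sig = (2; 2)

Signatures (|P|; sorted positive RHS coefficients), sorted:
{ (2; —) ×2,  (2; 1) ×6,  (2; 2) }


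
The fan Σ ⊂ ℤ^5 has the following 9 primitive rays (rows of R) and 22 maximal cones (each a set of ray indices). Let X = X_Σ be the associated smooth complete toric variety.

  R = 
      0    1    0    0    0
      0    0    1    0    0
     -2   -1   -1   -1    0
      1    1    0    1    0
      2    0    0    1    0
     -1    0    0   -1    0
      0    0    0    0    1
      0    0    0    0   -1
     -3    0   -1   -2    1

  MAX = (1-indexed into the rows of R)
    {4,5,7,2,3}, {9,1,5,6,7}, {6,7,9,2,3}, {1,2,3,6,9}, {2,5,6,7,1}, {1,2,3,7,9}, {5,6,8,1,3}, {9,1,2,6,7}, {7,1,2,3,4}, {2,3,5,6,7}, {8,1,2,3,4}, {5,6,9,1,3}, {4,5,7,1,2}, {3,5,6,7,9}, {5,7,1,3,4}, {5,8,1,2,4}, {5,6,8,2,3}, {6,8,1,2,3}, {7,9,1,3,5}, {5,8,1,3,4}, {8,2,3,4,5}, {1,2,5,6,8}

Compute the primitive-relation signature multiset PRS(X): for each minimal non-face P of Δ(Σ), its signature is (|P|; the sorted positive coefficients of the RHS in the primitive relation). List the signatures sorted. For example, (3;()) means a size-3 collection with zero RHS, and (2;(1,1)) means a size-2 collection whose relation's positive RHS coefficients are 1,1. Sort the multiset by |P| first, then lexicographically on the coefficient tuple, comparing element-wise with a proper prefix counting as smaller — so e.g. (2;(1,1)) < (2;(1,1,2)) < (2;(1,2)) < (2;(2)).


Σ has 7 primitive collections:

  {7,8}:  v_{7} + v_{8} = 0 ; sig = (2;())
  {4,6}:  v_{4} + v_{6} = v_{1} ; sig = (2;(1))
  {8,9}:  v_{8} + v_{9} = v_{1} + v_{3} + v_{6} ; sig = (2;(1,1,1))
  {4,9}:  v_{4} + v_{9} = 2·v_{1} + v_{3} + v_{7} ; sig = (2;(1,1,2))
  {2,5,9}:  v_{2} + v_{5} + v_{9} = v_{6} + v_{7} ; sig = (3;(1,1))
  {1,2,3,5}:  v_{1} + v_{2} + v_{3} + v_{5} = 0 ; sig = (4;())
  {1,3,6,7}:  v_{1} + v_{3} + v_{6} + v_{7} = v_{9} ; sig = (4;(1))

Signatures (|P|; sorted positive RHS coefficients), sorted:
{ (2;()),  (2;(1)),  (2;(1,1,1)),  (2;(1,1,2)),  (3;(1,1)),  (4;()),  (4;(1)) }


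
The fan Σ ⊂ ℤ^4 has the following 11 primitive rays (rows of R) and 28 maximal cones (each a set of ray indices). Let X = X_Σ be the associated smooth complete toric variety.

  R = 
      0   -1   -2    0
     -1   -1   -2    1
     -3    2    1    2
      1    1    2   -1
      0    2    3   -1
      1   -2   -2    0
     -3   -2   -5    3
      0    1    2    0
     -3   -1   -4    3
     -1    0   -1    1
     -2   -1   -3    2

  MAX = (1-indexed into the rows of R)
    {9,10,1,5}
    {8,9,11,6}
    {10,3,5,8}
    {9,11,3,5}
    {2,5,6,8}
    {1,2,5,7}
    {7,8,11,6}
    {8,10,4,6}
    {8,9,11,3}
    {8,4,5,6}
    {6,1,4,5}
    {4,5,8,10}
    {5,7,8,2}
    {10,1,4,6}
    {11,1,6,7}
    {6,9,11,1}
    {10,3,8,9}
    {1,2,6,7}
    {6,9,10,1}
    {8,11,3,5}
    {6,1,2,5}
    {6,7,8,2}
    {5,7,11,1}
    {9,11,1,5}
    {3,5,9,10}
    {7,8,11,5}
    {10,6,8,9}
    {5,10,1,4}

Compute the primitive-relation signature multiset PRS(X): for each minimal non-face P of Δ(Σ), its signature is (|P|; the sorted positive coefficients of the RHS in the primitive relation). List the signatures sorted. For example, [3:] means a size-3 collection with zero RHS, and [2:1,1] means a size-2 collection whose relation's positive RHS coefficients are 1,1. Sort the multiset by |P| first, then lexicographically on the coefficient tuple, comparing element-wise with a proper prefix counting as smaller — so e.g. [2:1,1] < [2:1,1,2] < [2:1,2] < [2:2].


Minimal non-faces — 21 found among 11 rays, 28 max cones:

  {1,8}:  v_{1} + v_{8} = 0  so sig = [2:]
  {2,4}:  v_{2} + v_{4} = 0  so sig = [2:]
  {2,10}:  v_{2} + v_{10} = v_{11}  so sig = [2:1]
  {2,11}:  v_{2} + v_{11} = v_{7}  so sig = [2:1]
  {4,7}:  v_{4} + v_{7} = v_{11}  so sig = [2:1]
  {4,11}:  v_{4} + v_{11} = v_{10}  so sig = [2:1]
  {10,11}:  v_{10} + v_{11} = v_{9}  so sig = [2:1]
  {1,3}:  v_{1} + v_{3} = v_{5} + v_{9}  so sig = [2:1,1]
  {3,6}:  v_{3} + v_{6} = v_{8} + v_{11}  so sig = [2:1,1]
  {2,3}:  v_{2} + v_{3} = v_{5} + v_{8} + 2·v_{11}  so sig = [2:1,1,2]
  {3,4}:  v_{3} + v_{4} = v_{5} + v_{8} + 2·v_{10}  so sig = [2:1,1,2]
  {3,7}:  v_{3} + v_{7} = v_{5} + v_{8} + 3·v_{11}  so sig = [2:1,1,3]
  {2,9}:  v_{2} + v_{9} = 2·v_{11}  so sig = [2:2]
  {4,9}:  v_{4} + v_{9} = 2·v_{10}  so sig = [2:2]
  {7,10}:  v_{7} + v_{10} = 2·v_{11}  so sig = [2:2]
  {7,9}:  v_{7} + v_{9} = 3·v_{11}  so sig = [2:3]
  {5,6,10}:  v_{5} + v_{6} + v_{10} = 0  so sig = [3:]
  {5,6,9}:  v_{5} + v_{6} + v_{9} = v_{11}  so sig = [3:1]
  {5,6,11}:  v_{5} + v_{6} + v_{11} = v_{2}  so sig = [3:1]
  {5,8,9}:  v_{5} + v_{8} + v_{9} = v_{3}  so sig = [3:1]
  {5,6,7}:  v_{5} + v_{6} + v_{7} = 2·v_{2}  so sig = [3:2]

Hence PRS(X_Σ) =
    [2:]
    [2:]
    [2:1]
    [2:1]
    [2:1]
    [2:1]
    [2:1]
    [2:1,1]
    [2:1,1]
    [2:1,1,2]
    [2:1,1,2]
    [2:1,1,3]
    [2:2]
    [2:2]
    [2:2]
    [2:3]
    [3:]
    [3:1]
    [3:1]
    [3:1]
    [3:2]
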